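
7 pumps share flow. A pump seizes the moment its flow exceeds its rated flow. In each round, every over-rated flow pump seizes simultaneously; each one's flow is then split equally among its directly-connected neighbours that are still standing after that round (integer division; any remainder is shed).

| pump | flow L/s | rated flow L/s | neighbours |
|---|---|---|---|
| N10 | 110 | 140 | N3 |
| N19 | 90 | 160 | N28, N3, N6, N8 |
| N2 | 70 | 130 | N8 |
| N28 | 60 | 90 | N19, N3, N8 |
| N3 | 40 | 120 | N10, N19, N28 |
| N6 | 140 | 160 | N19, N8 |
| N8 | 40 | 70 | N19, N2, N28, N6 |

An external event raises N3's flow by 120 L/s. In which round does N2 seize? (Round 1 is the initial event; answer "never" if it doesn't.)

Round 1 — N3 at 160 > 120. N3 seizes.
  N3 sheds 160 L/s to N10, N19, N28: 53 each (1 lost).
    N10: 110+53 = 163 > 140
    N19: 90+53 = 143 ≤ 160
    N28: 60+53 = 113 > 90
Round 2 — N10, N28 seize.
  N10 sheds 163 L/s: no online neighbours, lost.
  N28 sheds 113 L/s to N19, N8: 56 each (1 lost).
    N19: 143+56 = 199 > 160
    N8: 40+56 = 96 > 70
Round 3 — N19, N8 seize.
  N19 sheds 199 L/s to N6: 199 each.
    N6: 140+199 = 339 > 160
  N8 sheds 96 L/s to N2, N6: 48 each.
    N2: 70+48 = 118 ≤ 130
    N6: 339+48 = 387 > 160
Round 4 — N6 seizes.
  N6 sheds 387 L/s: no online neighbours, lost.
No further seizures.

never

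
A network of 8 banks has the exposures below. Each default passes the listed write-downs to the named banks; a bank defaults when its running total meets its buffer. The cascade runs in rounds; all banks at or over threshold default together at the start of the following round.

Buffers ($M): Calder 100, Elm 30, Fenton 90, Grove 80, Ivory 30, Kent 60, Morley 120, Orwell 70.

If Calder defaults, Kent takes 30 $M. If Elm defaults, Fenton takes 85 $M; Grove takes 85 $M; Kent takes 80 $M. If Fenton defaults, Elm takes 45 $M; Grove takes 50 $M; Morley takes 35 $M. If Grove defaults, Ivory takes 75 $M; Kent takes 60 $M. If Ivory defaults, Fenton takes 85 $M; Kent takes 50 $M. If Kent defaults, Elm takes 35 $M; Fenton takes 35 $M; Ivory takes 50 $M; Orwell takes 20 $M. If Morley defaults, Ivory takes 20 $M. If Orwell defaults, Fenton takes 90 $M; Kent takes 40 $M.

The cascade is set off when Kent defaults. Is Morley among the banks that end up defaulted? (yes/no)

no

Round 1 — Kent defaults (initial).
  Elm: +35 → 35 ≥ 30
  Fenton: +35 → 35 < 90
  Ivory: +50 → 50 ≥ 30
  Orwell: +20 → 20 < 70
Round 2 — Elm, Ivory default.
  Fenton: +85+85 → 205 ≥ 90
  Grove: +85 → 85 ≥ 80
Round 3 — Fenton, Grove default.
  Morley: +35 → 35 < 120
No further defaults.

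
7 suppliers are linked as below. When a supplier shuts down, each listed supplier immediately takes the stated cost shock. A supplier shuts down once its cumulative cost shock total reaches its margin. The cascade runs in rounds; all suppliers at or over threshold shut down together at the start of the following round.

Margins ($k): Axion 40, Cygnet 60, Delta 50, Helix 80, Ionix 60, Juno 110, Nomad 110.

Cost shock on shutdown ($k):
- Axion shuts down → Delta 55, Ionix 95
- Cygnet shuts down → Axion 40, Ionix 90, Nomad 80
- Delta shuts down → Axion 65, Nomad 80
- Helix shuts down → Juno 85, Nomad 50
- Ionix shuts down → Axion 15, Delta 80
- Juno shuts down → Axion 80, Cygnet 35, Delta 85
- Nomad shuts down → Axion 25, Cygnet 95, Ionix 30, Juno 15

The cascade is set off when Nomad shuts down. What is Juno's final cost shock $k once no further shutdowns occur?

15

Round 1 — Nomad shuts down (initial).
  Axion: +25 → 25 < 40
  Cygnet: +95 → 95 ≥ 60
  Ionix: +30 → 30 < 60
  Juno: +15 → 15 < 110
Round 2 — Cygnet shuts down.
  Axion: +40 → 65 ≥ 40
  Ionix: +90 → 120 ≥ 60
Round 3 — Axion, Ionix shut down.
  Delta: +55+80 → 135 ≥ 50
Round 4 — Delta shuts down.
No further shutdowns.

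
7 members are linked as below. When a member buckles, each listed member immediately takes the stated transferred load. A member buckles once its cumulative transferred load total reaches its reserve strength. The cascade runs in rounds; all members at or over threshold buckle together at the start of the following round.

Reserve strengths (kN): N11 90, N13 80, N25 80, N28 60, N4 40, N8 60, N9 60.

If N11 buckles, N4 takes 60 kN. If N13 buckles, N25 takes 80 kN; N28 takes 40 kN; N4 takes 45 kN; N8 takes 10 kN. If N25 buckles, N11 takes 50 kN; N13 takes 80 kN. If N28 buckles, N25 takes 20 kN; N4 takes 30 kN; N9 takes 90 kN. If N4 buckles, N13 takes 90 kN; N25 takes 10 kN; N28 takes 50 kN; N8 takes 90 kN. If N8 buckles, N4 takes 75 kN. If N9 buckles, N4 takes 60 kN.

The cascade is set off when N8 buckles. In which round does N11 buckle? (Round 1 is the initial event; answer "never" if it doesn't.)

never

Round 1 — N8 buckles (initial).
  N4: +75 → 75 ≥ 40
Round 2 — N4 buckles.
  N13: +90 → 90 ≥ 80
  N25: +10 → 10 < 80
  N28: +50 → 50 < 60
Round 3 — N13 buckles.
  N25: +80 → 90 ≥ 80
  N28: +40 → 90 ≥ 60
Round 4 — N25, N28 buckle.
  N11: +50 → 50 < 90
  N9: +90 → 90 ≥ 60
Round 5 — N9 buckles.
No further bucklings.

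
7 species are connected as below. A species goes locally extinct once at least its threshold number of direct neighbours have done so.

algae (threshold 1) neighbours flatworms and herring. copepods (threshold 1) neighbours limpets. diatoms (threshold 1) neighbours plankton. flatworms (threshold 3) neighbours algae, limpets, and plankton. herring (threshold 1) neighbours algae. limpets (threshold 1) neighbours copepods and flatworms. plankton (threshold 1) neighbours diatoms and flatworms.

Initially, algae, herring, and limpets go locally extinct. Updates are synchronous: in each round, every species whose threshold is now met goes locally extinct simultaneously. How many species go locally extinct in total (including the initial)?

4

Round 1 — algae, herring, limpets go locally extinct (initial).
Round 2 — checking thresholds:
  copepods: 1 of 1 neighbours ≥ 1, goes locally extinct.
  flatworms: 2 of 3 neighbours < 3, below threshold.
Round 3 — no new extinctions; cascade stops.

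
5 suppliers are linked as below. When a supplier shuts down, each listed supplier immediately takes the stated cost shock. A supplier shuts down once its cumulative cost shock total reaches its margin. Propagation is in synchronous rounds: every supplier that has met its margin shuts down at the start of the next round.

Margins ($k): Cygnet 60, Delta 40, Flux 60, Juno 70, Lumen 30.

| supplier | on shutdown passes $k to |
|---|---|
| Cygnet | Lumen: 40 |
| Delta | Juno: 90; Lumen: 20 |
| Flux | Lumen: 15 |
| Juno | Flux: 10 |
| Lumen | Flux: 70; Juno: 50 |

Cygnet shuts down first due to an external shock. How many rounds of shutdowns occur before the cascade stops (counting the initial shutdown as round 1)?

Round 1 — Cygnet shuts down (initial).
  Lumen: +40 → 40 ≥ 30
Round 2 — Lumen shuts down.
  Flux: +70 → 70 ≥ 60
  Juno: +50 → 50 < 70
Round 3 — Flux shuts down.
No further shutdowns.

3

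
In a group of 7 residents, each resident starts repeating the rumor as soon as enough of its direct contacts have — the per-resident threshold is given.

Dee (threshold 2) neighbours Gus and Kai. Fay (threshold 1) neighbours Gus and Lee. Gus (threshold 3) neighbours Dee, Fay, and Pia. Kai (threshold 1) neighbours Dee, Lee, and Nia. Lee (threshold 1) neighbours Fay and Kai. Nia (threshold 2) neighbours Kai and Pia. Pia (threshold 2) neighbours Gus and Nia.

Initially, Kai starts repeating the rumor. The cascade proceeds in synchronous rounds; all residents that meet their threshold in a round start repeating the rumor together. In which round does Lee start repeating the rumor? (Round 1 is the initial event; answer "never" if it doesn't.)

2

Round 1 — Kai starts repeating the rumor (initial).
Round 2 — checking thresholds:
  Dee: 1 of 2 neighbours < 2, below threshold.
  Lee: 1 of 2 neighbours ≥ 1, starts repeating the rumor.
  Nia: 1 of 2 neighbours < 2, below threshold.
Round 3 — checking thresholds:
  Dee: 1 of 2 neighbours < 2, below threshold.
  Fay: 1 of 2 neighbours ≥ 1, starts repeating the rumor.
  Nia: 1 of 2 neighbours < 2, below threshold.
Round 4 — no new spreads; cascade stops.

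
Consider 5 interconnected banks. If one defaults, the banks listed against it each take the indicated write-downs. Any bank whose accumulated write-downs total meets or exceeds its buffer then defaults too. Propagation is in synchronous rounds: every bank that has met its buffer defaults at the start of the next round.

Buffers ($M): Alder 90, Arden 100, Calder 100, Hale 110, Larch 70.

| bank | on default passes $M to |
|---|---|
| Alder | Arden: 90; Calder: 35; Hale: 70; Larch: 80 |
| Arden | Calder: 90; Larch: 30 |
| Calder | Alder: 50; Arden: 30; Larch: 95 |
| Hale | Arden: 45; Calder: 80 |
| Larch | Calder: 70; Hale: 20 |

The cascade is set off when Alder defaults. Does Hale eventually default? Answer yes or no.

no

Round 1 — Alder defaults (initial).
  Arden: +90 → 90 < 100
  Calder: +35 → 35 < 100
  Hale: +70 → 70 < 110
  Larch: +80 → 80 ≥ 70
Round 2 — Larch defaults.
  Calder: +70 → 105 ≥ 100
  Hale: +20 → 90 < 110
Round 3 — Calder defaults.
  Arden: +30 → 120 ≥ 100
Round 4 — Arden defaults.
No further defaults.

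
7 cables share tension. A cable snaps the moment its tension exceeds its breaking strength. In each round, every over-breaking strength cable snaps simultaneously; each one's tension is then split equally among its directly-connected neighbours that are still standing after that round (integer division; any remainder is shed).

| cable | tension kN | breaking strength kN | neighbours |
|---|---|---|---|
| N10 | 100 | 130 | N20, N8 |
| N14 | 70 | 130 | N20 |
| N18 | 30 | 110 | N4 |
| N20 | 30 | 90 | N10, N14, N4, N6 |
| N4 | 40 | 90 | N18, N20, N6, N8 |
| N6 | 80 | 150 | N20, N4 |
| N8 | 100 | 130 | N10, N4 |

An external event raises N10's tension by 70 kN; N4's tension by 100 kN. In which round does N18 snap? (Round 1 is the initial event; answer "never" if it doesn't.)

Round 1 — N10 at 170 > 130; N4 at 140 > 90. N10, N4 snap.
  N10 sheds 170 kN to N20, N8: 85 each.
    N20: 30+85 = 115 > 90
    N8: 100+85 = 185 > 130
  N4 sheds 140 kN to N18, N20, N6, N8: 35 each.
    N18: 30+35 = 65 ≤ 110
    N20: 115+35 = 150 > 90
    N6: 80+35 = 115 ≤ 150
    N8: 185+35 = 220 > 130
Round 2 — N20, N8 snap.
  N20 sheds 150 kN to N14, N6: 75 each.
    N14: 70+75 = 145 > 130
    N6: 115+75 = 190 > 150
  N8 sheds 220 kN: no online neighbours, lost.
Round 3 — N14, N6 snap.
  N14 sheds 145 kN: no online neighbours, lost.
  N6 sheds 190 kN: no online neighbours, lost.
No further breaks.

never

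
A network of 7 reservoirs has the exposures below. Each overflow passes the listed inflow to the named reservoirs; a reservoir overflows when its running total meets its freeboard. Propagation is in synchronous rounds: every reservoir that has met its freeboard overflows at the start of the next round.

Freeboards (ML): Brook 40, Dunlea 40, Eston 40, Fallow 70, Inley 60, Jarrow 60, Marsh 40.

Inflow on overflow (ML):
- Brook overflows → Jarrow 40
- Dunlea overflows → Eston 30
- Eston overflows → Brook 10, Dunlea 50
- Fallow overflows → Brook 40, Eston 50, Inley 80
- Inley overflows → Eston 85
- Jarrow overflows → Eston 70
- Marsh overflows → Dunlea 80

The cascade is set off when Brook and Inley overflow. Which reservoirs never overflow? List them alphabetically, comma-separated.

Fallow, Jarrow, Marsh

Round 1 — Brook, Inley overflow (initial).
  Eston: +85 → 85 ≥ 40
  Jarrow: +40 → 40 < 60
Round 2 — Eston overflows.
  Dunlea: +50 → 50 ≥ 40
Round 3 — Dunlea overflows.
No further overflows.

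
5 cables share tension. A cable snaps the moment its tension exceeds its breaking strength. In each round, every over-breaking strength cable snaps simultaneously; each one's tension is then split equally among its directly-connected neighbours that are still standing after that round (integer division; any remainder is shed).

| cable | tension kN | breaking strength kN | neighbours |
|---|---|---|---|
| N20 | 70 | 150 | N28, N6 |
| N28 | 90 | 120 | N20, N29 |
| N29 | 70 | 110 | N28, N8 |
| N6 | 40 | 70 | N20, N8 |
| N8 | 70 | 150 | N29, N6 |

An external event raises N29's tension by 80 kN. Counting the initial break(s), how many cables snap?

5

Round 1 — N29 at 150 > 110. N29 snaps.
  N29 sheds 150 kN to N28, N8: 75 each.
    N28: 90+75 = 165 > 120
    N8: 70+75 = 145 ≤ 150
Round 2 — N28 snaps.
  N28 sheds 165 kN to N20: 165 each.
    N20: 70+165 = 235 > 150
Round 3 — N20 snaps.
  N20 sheds 235 kN to N6: 235 each.
    N6: 40+235 = 275 > 70
Round 4 — N6 snaps.
  N6 sheds 275 kN to N8: 275 each.
    N8: 145+275 = 420 > 150
Round 5 — N8 snaps.
  N8 sheds 420 kN: no online neighbours, lost.
No further breaks.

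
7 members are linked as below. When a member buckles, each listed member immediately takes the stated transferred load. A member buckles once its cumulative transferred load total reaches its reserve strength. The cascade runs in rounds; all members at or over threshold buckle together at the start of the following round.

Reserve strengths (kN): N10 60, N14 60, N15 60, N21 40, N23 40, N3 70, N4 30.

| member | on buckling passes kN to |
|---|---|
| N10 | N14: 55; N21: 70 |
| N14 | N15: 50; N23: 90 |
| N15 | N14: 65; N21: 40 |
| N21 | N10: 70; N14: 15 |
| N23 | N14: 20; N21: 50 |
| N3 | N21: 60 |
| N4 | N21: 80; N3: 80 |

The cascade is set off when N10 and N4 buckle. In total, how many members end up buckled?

6

Round 1 — N10, N4 buckle (initial).
  N14: +55 → 55 < 60
  N21: +70+80 → 150 ≥ 40
  N3: +80 → 80 ≥ 70
Round 2 — N21, N3 buckle.
  N14: +15 → 70 ≥ 60
Round 3 — N14 buckles.
  N15: +50 → 50 < 60
  N23: +90 → 90 ≥ 40
Round 4 — N23 buckles.
No further bucklings.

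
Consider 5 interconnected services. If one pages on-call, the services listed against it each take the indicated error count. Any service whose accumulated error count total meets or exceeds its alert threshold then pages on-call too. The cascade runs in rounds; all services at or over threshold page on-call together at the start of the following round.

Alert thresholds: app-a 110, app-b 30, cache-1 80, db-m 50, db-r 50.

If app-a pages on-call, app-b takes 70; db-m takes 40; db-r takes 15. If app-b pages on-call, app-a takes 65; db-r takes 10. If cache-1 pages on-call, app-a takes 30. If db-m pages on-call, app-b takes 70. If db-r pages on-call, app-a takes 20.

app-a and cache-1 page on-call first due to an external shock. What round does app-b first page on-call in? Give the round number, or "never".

2

Round 1 — app-a, cache-1 page on-call (initial).
  app-b: +70 → 70 ≥ 30
  db-m: +40 → 40 < 50
  db-r: +15 → 15 < 50
Round 2 — app-b pages on-call.
  db-r: +10 → 25 < 50
No further pages.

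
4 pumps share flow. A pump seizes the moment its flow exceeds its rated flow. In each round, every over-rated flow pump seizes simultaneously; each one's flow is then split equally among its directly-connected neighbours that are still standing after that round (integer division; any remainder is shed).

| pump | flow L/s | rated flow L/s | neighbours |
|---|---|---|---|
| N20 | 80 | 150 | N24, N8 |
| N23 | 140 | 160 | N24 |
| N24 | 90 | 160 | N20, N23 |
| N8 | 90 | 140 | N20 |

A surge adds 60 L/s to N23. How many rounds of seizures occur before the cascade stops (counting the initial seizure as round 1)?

4

Round 1 — N23 at 200 > 160. N23 seizes.
  N23 sheds 200 L/s to N24: 200 each.
    N24: 90+200 = 290 > 160
Round 2 — N24 seizes.
  N24 sheds 290 L/s to N20: 290 each.
    N20: 80+290 = 370 > 150
Round 3 — N20 seizes.
  N20 sheds 370 L/s to N8: 370 each.
    N8: 90+370 = 460 > 140
Round 4 — N8 seizes.
  N8 sheds 460 L/s: no online neighbours, lost.
No further seizures.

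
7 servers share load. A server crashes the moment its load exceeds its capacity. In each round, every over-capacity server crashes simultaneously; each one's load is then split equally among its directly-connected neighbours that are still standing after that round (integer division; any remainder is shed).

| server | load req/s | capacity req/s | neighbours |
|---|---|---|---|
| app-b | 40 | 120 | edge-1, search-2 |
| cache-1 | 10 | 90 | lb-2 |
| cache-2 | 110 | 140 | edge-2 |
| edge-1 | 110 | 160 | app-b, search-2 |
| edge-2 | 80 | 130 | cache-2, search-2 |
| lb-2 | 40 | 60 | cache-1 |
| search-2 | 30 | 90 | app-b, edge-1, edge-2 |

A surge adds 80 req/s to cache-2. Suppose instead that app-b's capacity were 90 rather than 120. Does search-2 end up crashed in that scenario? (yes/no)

With app-b's capacity at 90:
Round 1 — cache-2 at 190 > 140. cache-2 crashes.
  cache-2 sheds 190 req/s to edge-2: 190 each.
    edge-2: 80+190 = 270 > 130
Round 2 — edge-2 crashes.
  edge-2 sheds 270 req/s to search-2: 270 each.
    search-2: 30+270 = 300 > 90
Round 3 — search-2 crashes.
  search-2 sheds 300 req/s to app-b, edge-1: 150 each.
    app-b: 40+150 = 190 > 90
    edge-1: 110+150 = 260 > 160
Round 4 — app-b, edge-1 crash.
  app-b sheds 190 req/s: no online neighbours, lost.
  edge-1 sheds 260 req/s: no online neighbours, lost.
No further crashes.

yes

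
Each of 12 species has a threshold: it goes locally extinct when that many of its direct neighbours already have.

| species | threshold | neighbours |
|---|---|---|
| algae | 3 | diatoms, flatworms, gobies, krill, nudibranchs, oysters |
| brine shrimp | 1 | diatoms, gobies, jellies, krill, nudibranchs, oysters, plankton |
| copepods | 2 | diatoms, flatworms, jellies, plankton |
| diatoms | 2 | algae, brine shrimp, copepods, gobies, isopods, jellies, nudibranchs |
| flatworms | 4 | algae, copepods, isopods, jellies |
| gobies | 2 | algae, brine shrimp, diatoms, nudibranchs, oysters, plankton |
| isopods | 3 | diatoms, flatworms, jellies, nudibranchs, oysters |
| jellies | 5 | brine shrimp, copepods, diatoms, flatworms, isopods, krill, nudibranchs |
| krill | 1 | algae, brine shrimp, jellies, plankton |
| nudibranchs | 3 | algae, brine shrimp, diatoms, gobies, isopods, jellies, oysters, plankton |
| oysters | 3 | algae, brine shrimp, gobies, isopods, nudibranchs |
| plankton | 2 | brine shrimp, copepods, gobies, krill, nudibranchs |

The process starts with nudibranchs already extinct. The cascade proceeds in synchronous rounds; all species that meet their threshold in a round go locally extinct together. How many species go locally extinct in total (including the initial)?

12

Round 1 — nudibranchs goes locally extinct (initial).
Round 2 — checking thresholds:
  algae: 1 of 6 neighbours < 3, holds.
  brine shrimp: 1 of 7 neighbours ≥ 1, goes locally extinct.
  diatoms: 1 of 7 neighbours < 2, holds.
  gobies: 1 of 6 neighbours < 2, holds.
  isopods: 1 of 5 neighbours < 3, holds.
  jellies: 1 of 7 neighbours < 5, holds.
  oysters: 1 of 5 neighbours < 3, holds.
  plankton: 1 of 5 neighbours < 2, holds.
Round 3 — checking thresholds:
  algae: 1 of 6 neighbours < 3, holds.
  diatoms: 2 of 7 neighbours ≥ 2, goes locally extinct.
  gobies: 2 of 6 neighbours ≥ 2, goes locally extinct.
  isopods: 1 of 5 neighbours < 3, holds.
  jellies: 2 of 7 neighbours < 5, holds.
  krill: 1 of 4 neighbours ≥ 1, goes locally extinct.
  oysters: 2 of 5 neighbours < 3, holds.
  plankton: 2 of 5 neighbours ≥ 2, goes locally extinct.
Round 4 — checking thresholds:
  algae: 4 of 6 neighbours ≥ 3, goes locally extinct.
  copepods: 2 of 4 neighbours ≥ 2, goes locally extinct.
  isopods: 2 of 5 neighbours < 3, holds.
  jellies: 4 of 7 neighbours < 5, holds.
  oysters: 3 of 5 neighbours ≥ 3, goes locally extinct.
Round 5 — checking thresholds:
  flatworms: 2 of 4 neighbours < 4, holds.
  isopods: 3 of 5 neighbours ≥ 3, goes locally extinct.
  jellies: 5 of 7 neighbours ≥ 5, goes locally extinct.
Round 6 — checking thresholds:
  flatworms: 4 of 4 neighbours ≥ 4, goes locally extinct.
Round 7 — no new extinctions; cascade stops.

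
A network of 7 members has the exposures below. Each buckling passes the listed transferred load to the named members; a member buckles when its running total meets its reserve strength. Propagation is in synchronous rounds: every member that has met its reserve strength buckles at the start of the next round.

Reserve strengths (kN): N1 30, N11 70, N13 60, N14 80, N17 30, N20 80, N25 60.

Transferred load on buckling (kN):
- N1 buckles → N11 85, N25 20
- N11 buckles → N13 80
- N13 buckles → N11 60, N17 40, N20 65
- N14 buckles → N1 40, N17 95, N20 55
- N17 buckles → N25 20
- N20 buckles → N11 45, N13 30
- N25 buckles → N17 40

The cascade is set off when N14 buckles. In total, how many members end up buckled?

Round 1 — N14 buckles (initial).
  N1: +40 → 40 ≥ 30
  N17: +95 → 95 ≥ 30
  N20: +55 → 55 < 80
Round 2 — N1, N17 buckle.
  N11: +85 → 85 ≥ 70
  N25: +20+20 → 40 < 60
Round 3 — N11 buckles.
  N13: +80 → 80 ≥ 60
Round 4 — N13 buckles.
  N20: +65 → 120 ≥ 80
Round 5 — N20 buckles.
No further bucklings.

6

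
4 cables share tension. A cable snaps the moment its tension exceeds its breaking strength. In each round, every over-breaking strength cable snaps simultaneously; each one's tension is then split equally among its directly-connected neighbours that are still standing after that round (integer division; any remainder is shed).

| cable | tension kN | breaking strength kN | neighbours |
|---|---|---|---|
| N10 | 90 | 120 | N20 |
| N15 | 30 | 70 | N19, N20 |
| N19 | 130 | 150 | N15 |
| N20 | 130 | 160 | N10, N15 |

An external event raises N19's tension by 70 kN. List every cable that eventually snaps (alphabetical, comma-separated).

Round 1 — N19 at 200 > 150. N19 snaps.
  N19 sheds 200 kN to N15: 200 each.
    N15: 30+200 = 230 > 70
Round 2 — N15 snaps.
  N15 sheds 230 kN to N20: 230 each.
    N20: 130+230 = 360 > 160
Round 3 — N20 snaps.
  N20 sheds 360 kN to N10: 360 each.
    N10: 90+360 = 450 > 120
Round 4 — N10 snaps.
  N10 sheds 450 kN: no online neighbours, lost.
No further breaks.

N10, N15, N19, N20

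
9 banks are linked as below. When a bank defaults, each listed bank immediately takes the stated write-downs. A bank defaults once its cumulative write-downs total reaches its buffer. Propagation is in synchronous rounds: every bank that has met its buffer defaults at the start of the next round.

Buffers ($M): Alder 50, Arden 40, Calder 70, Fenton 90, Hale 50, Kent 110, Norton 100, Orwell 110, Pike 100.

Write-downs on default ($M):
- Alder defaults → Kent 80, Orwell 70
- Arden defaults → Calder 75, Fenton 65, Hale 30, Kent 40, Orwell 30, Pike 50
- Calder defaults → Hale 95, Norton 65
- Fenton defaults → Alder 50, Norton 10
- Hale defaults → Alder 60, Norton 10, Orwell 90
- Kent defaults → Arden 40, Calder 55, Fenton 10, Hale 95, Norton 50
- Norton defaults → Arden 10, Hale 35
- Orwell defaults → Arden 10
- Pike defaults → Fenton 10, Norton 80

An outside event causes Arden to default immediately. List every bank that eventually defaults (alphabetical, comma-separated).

Alder, Arden, Calder, Hale, Kent, Norton, Orwell

Round 1 — Arden defaults (initial).
  Calder: +75 → 75 ≥ 70
  Fenton: +65 → 65 < 90
  Hale: +30 → 30 < 50
  Kent: +40 → 40 < 110
  Orwell: +30 → 30 < 110
  Pike: +50 → 50 < 100
Round 2 — Calder defaults.
  Hale: +95 → 125 ≥ 50
  Norton: +65 → 65 < 100
Round 3 — Hale defaults.
  Alder: +60 → 60 ≥ 50
  Norton: +10 → 75 < 100
  Orwell: +90 → 120 ≥ 110
Round 4 — Alder, Orwell default.
  Kent: +80 → 120 ≥ 110
Round 5 — Kent defaults.
  Fenton: +10 → 75 < 90
  Norton: +50 → 125 ≥ 100
Round 6 — Norton defaults.
No further defaults.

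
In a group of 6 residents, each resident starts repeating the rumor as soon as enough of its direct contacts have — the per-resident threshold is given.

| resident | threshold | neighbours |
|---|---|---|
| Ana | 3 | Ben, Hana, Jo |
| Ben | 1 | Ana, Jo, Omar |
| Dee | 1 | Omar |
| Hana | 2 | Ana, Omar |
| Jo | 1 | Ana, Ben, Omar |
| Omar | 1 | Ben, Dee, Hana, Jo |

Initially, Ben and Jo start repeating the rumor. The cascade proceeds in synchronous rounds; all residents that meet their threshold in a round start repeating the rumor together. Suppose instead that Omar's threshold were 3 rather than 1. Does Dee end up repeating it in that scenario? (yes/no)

With Omar's threshold at 3:
Round 1 — Ben, Jo start repeating the rumor (initial).
Round 2 — no new spreads; cascade stops.

no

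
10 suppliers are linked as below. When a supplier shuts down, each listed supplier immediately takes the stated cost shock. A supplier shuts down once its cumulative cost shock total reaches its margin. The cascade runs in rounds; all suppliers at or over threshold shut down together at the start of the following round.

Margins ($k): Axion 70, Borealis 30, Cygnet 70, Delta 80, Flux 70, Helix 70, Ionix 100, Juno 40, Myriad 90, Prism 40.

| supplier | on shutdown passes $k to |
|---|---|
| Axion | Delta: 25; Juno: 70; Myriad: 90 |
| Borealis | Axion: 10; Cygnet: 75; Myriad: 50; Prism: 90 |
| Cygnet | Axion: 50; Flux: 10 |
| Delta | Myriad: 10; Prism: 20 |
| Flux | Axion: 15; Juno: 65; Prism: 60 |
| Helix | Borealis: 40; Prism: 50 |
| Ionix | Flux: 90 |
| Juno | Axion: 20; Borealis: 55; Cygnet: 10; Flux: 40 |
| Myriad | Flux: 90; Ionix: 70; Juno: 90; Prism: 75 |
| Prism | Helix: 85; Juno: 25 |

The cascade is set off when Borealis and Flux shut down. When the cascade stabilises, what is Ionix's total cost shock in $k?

Round 1 — Borealis, Flux shut down (initial).
  Axion: +10+15 → 25 < 70
  Cygnet: +75 → 75 ≥ 70
  Juno: +65 → 65 ≥ 40
  Myriad: +50 → 50 < 90
  Prism: +90+60 → 150 ≥ 40
Round 2 — Cygnet, Juno, Prism shut down.
  Axion: +50+20 → 95 ≥ 70
  Helix: +85 → 85 ≥ 70
Round 3 — Axion, Helix shut down.
  Delta: +25 → 25 < 80
  Myriad: +90 → 140 ≥ 90
Round 4 — Myriad shuts down.
  Ionix: +70 → 70 < 100
No further shutdowns.

70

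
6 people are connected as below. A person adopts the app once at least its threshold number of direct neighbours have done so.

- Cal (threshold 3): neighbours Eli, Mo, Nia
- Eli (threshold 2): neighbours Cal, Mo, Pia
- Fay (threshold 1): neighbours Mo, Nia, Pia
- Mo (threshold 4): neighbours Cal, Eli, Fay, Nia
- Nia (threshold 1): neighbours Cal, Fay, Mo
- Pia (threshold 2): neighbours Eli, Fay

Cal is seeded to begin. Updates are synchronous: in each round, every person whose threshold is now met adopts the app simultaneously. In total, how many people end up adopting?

Round 1 — Cal adopts the app (initial).
Round 2 — checking thresholds:
  Eli: 1 of 3 neighbours < 2, not yet.
  Mo: 1 of 4 neighbours < 4, not yet.
  Nia: 1 of 3 neighbours ≥ 1, adopts the app.
Round 3 — checking thresholds:
  Eli: 1 of 3 neighbours < 2, not yet.
  Fay: 1 of 3 neighbours ≥ 1, adopts the app.
  Mo: 2 of 4 neighbours < 4, not yet.
Round 4 — no new adoptions; cascade stops.

3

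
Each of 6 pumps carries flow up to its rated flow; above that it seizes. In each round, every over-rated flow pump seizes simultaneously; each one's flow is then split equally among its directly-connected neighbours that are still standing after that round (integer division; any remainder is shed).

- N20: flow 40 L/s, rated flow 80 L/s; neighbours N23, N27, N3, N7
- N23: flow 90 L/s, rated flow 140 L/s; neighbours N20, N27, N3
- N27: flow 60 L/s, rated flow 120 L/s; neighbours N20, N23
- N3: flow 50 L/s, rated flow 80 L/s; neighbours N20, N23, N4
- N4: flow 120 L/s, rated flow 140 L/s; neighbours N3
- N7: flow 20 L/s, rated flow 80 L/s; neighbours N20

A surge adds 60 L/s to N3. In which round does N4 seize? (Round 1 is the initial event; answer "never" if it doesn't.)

Round 1 — N3 at 110 > 80. N3 seizes.
  N3 sheds 110 L/s to N20, N23, N4: 36 each (2 lost).
    N20: 40+36 = 76 ≤ 80
    N23: 90+36 = 126 ≤ 140
    N4: 120+36 = 156 > 140
Round 2 — N4 seizes.
  N4 sheds 156 L/s: no online neighbours, lost.
No further seizures.

2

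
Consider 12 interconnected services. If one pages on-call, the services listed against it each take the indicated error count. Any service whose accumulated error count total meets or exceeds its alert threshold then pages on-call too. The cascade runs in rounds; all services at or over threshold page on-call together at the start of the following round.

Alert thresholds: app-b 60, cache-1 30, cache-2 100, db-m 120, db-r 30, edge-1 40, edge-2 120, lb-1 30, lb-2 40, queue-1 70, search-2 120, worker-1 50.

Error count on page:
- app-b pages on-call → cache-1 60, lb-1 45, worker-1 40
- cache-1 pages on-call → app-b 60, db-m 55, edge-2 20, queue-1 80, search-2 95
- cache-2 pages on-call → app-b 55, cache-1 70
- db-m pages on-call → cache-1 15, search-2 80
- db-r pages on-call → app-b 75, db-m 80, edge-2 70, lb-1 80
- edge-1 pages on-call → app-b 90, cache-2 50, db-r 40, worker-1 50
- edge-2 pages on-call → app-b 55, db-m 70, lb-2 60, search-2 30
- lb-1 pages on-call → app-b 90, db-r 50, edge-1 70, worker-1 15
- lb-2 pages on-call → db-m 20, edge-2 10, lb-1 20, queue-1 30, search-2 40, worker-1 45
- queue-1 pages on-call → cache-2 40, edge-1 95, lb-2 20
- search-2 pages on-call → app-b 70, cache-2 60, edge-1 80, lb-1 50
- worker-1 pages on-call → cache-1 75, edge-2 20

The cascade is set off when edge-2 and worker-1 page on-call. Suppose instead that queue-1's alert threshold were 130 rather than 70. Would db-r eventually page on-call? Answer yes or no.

yes

With queue-1's alert threshold at 130:
Round 1 — edge-2, worker-1 page on-call (initial).
  app-b: +55 → 55 < 60
  cache-1: +75 → 75 ≥ 30
  db-m: +70 → 70 < 120
  lb-2: +60 → 60 ≥ 40
  search-2: +30 → 30 < 120
Round 2 — cache-1, lb-2 page on-call.
  app-b: +60 → 115 ≥ 60
  db-m: +55+20 → 145 ≥ 120
  lb-1: +20 → 20 < 30
  queue-1: +80+30 → 110 < 130
  search-2: +95+40 → 165 ≥ 120
Round 3 — app-b, db-m, search-2 page on-call.
  cache-2: +60 → 60 < 100
  edge-1: +80 → 80 ≥ 40
  lb-1: +45+50 → 115 ≥ 30
Round 4 — edge-1, lb-1 page on-call.
  cache-2: +50 → 110 ≥ 100
  db-r: +40+50 → 90 ≥ 30
Round 5 — cache-2, db-r page on-call.
No further pages.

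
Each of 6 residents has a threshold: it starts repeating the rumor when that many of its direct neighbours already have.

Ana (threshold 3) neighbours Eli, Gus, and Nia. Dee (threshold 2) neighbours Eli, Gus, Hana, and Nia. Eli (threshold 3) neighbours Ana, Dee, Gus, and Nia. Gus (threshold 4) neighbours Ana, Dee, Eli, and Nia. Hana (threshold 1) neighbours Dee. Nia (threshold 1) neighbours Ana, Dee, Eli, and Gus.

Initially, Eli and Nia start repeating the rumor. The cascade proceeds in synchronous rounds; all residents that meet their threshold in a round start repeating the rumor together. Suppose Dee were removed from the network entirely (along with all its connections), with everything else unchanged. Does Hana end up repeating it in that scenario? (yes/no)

With Dee removed:
Round 1 — Eli, Nia start repeating the rumor (initial).
Round 2 — no new spreads; cascade stops.

no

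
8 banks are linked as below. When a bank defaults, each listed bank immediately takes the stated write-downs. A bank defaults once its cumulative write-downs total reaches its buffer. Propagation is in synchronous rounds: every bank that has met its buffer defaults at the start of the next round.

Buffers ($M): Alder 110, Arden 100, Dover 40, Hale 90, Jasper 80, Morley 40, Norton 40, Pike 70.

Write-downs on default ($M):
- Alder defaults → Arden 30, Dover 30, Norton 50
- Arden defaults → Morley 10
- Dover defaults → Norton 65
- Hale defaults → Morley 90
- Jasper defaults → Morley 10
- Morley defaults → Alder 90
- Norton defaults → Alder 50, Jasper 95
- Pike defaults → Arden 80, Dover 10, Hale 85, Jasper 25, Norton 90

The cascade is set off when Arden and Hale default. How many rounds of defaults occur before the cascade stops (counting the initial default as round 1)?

2

Round 1 — Arden, Hale default (initial).
  Morley: +10+90 → 100 ≥ 40
Round 2 — Morley defaults.
  Alder: +90 → 90 < 110
No further defaults.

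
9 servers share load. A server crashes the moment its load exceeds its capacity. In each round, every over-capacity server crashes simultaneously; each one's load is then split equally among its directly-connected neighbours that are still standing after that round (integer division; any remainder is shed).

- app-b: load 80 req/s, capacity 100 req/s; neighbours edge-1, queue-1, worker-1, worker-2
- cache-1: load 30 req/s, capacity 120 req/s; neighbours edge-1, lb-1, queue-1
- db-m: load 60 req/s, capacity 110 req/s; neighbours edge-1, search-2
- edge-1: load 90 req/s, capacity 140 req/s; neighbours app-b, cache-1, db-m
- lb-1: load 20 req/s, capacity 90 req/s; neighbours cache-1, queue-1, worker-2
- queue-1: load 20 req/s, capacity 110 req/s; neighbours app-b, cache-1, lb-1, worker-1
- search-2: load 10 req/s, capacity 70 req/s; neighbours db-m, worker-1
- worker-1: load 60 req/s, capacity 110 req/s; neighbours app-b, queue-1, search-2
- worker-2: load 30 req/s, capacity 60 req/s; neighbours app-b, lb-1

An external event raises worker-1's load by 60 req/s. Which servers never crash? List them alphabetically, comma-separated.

cache-1, db-m, edge-1, lb-1, queue-1, search-2

Round 1 — worker-1 at 120 > 110. worker-1 crashes.
  worker-1 sheds 120 req/s to app-b, queue-1, search-2: 40 each.
    app-b: 80+40 = 120 > 100
    queue-1: 20+40 = 60 ≤ 110
    search-2: 10+40 = 50 ≤ 70
Round 2 — app-b crashes.
  app-b sheds 120 req/s to edge-1, queue-1, worker-2: 40 each.
    edge-1: 90+40 = 130 ≤ 140
    queue-1: 60+40 = 100 ≤ 110
    worker-2: 30+40 = 70 > 60
Round 3 — worker-2 crashes.
  worker-2 sheds 70 req/s to lb-1: 70 each.
    lb-1: 20+70 = 90 ≤ 90
No further crashes.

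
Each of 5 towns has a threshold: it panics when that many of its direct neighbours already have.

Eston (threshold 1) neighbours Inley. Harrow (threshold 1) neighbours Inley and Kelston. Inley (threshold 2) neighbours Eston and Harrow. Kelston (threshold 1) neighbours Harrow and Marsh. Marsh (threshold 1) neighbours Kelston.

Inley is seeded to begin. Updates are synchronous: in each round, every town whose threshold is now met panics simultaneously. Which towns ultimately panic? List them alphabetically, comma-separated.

Round 1 — Inley panics (initial).
Round 2 — checking thresholds:
  Eston: 1 of 1 neighbours ≥ 1, panics.
  Harrow: 1 of 2 neighbours ≥ 1, panics.
Round 3 — checking thresholds:
  Kelston: 1 of 2 neighbours ≥ 1, panics.
Round 4 — checking thresholds:
  Marsh: 1 of 1 neighbours ≥ 1, panics.
Round 5 — no new panics; cascade stops.

Eston, Harrow, Inley, Kelston, Marsh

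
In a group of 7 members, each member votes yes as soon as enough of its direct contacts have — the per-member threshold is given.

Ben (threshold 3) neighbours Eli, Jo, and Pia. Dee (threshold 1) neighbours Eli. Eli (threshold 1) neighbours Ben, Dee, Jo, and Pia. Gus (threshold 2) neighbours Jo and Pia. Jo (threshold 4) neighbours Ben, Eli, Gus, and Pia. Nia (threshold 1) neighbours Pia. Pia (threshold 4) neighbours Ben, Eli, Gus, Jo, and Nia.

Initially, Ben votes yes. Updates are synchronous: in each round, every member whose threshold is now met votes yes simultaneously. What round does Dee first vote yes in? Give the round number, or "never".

Round 1 — Ben votes yes (initial).
Round 2 — checking thresholds:
  Eli: 1 of 4 neighbours ≥ 1, votes yes.
  Jo: 1 of 4 neighbours < 4, not yet.
  Pia: 1 of 5 neighbours < 4, not yet.
Round 3 — checking thresholds:
  Dee: 1 of 1 neighbours ≥ 1, votes yes.
  Jo: 2 of 4 neighbours < 4, not yet.
  Pia: 2 of 5 neighbours < 4, not yet.
Round 4 — no new yes votes; cascade stops.

3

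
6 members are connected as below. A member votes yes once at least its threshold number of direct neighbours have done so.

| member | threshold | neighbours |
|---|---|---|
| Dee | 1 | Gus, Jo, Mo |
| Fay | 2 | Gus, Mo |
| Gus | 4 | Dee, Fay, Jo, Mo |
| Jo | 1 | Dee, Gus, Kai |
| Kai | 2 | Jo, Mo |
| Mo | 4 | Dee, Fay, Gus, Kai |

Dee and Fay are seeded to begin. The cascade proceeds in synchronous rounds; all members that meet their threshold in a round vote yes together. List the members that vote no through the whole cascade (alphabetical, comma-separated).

Gus, Kai, Mo

Round 1 — Dee, Fay vote yes (initial).
Round 2 — checking thresholds:
  Gus: 2 of 4 neighbours < 4, holds.
  Jo: 1 of 3 neighbours ≥ 1, votes yes.
  Mo: 2 of 4 neighbours < 4, holds.
Round 3 — no new yes votes; cascade stops.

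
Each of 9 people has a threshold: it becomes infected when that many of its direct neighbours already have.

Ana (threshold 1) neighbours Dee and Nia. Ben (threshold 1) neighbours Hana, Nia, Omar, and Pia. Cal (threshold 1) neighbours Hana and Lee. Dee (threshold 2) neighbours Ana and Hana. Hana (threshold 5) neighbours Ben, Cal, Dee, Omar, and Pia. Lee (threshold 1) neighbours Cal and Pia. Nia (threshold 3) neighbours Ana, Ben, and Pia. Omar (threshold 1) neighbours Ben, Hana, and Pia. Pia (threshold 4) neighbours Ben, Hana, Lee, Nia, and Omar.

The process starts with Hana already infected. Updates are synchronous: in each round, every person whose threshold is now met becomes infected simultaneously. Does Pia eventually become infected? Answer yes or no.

yes

Round 1 — Hana becomes infected (initial).
Round 2 — checking thresholds:
  Ben: 1 of 4 neighbours ≥ 1, becomes infected.
  Cal: 1 of 2 neighbours ≥ 1, becomes infected.
  Dee: 1 of 2 neighbours < 2, not yet.
  Omar: 1 of 3 neighbours ≥ 1, becomes infected.
  Pia: 1 of 5 neighbours < 4, not yet.
Round 3 — checking thresholds:
  Dee: 1 of 2 neighbours < 2, not yet.
  Lee: 1 of 2 neighbours ≥ 1, becomes infected.
  Nia: 1 of 3 neighbours < 3, not yet.
  Pia: 3 of 5 neighbours < 4, not yet.
Round 4 — checking thresholds:
  Dee: 1 of 2 neighbours < 2, not yet.
  Nia: 1 of 3 neighbours < 3, not yet.
  Pia: 4 of 5 neighbours ≥ 4, becomes infected.
Round 5 — no new infections; cascade stops.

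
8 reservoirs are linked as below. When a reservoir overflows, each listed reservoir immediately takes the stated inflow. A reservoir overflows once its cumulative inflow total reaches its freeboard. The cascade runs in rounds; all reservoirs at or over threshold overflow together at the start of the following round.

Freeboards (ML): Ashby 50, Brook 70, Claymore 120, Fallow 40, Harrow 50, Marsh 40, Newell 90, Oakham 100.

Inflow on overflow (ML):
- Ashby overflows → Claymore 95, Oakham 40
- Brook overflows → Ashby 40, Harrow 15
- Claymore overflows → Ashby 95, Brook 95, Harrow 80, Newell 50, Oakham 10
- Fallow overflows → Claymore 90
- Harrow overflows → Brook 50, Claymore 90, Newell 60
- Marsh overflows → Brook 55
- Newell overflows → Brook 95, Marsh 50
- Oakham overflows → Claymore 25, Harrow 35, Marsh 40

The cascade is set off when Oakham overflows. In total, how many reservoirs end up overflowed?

Round 1 — Oakham overflows (initial).
  Claymore: +25 → 25 < 120
  Harrow: +35 → 35 < 50
  Marsh: +40 → 40 ≥ 40
Round 2 — Marsh overflows.
  Brook: +55 → 55 < 70
No further overflows.

2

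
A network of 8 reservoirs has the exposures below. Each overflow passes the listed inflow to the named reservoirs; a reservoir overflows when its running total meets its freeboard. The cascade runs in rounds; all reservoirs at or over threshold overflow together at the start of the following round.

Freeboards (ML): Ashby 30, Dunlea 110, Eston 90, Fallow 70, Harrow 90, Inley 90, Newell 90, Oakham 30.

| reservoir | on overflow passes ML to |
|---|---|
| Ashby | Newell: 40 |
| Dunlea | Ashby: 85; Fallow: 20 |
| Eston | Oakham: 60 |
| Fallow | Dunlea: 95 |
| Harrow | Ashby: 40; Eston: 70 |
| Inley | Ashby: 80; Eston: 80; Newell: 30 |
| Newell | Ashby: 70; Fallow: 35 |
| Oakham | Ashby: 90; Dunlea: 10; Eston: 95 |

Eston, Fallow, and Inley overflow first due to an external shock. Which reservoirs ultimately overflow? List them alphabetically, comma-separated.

Round 1 — Eston, Fallow, Inley overflow (initial).
  Ashby: +80 → 80 ≥ 30
  Dunlea: +95 → 95 < 110
  Newell: +30 → 30 < 90
  Oakham: +60 → 60 ≥ 30
Round 2 — Ashby, Oakham overflow.
  Dunlea: +10 → 105 < 110
  Newell: +40 → 70 < 90
No further overflows.

Ashby, Eston, Fallow, Inley, Oakham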